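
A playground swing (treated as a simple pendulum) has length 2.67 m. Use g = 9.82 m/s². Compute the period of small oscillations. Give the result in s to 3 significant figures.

T = 2π√(L/g) = 2π√(2.67/9.82) = 2π × 0.5214 = 3.28 s.

3.28 s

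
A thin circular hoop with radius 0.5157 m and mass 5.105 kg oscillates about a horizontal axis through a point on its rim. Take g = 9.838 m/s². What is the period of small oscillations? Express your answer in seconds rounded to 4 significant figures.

I_cm = mr² = 1.3577 kg·m². The pivot is at distance d = 0.5157 m from the centre of mass.
By the parallel-axis theorem, I = I_cm + md² = 1.3577 + 1.3577 = 2.7153 kg·m².
T = 2π√(I/(mgd)) = 2π√(2.7153/(5.105 × 9.838 × 0.5157)) = 2.034 s.

2.034 s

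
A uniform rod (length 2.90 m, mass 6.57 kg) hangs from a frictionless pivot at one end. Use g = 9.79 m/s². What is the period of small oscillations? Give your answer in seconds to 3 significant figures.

2.79 s

For a physical pendulum T = 2π√(I/(mgd)), with d = 1.450 m from pivot to centre of mass.
I_cm = mL²/12 = 6.57 × 2.90²/12 = 4.604 kg·m²; I = I_cm + md² = 4.604 + 6.57 × 1.450² = 18.42 kg·m².
T = 2π√(18.42/(6.57 × 9.79 × 1.450)) = 2.79 s.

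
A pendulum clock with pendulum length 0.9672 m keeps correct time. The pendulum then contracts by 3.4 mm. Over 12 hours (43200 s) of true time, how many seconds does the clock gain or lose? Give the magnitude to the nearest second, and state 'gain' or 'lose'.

gain 76 s

T ∝ √L, so T'/T = √(0.96380/0.9672) = 0.998241.
In 43200 s of true time the clock registers 43200/0.998241 = 43276.1 s, so it gains 76 s.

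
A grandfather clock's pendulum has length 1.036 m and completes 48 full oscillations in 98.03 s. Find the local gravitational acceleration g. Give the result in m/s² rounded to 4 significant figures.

T = 98.03/48 = 2.0423 s.
From T = 2π√(L/g), g = 4π²L/T² = 4π² × 1.036/2.0423² = 9.806 m/s².

9.806 m/s²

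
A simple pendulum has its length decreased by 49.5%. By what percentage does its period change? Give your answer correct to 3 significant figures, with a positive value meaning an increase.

T ∝ √L, so T'/T = √(0.5050) = 0.7106.
Percentage change in T = (0.7106 − 1) × 100% = -28.9%.

-28.9%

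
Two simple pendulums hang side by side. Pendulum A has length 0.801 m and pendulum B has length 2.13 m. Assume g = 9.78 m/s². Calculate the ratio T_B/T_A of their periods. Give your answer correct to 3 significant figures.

T ∝ √L, so T_B/T_A = √(L_B/L_A) = √(2.13/0.801) = 1.63.

1.63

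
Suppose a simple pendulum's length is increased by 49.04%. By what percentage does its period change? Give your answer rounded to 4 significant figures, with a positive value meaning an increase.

22.08%

T ∝ √L, so T'/T = √(1.4904) = 1.2208.
Percentage change in T = (1.2208 − 1) × 100% = 22.08%.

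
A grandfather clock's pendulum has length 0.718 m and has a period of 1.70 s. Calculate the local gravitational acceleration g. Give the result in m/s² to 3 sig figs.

From T = 2π√(L/g), g = 4π²L/T² = 4π² × 0.718/1.700² = 9.81 m/s².

9.81 m/s²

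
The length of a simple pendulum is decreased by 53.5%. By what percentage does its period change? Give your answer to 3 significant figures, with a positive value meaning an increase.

-31.8%

T ∝ √L, so T'/T = √(0.4650) = 0.6819.
Percentage change in T = (0.6819 − 1) × 100% = -31.8%.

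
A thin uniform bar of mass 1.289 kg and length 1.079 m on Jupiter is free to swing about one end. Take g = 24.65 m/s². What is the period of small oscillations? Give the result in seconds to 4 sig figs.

1.073 s

For a physical pendulum T = 2π√(I/(mgd)), with d = 0.53950 m from pivot to centre of mass.
I_cm = mL²/12 = 1.289 × 1.079²/12 = 0.12506 kg·m²; I = I_cm + md² = 0.12506 + 1.289 × 0.53950² = 0.50024 kg·m².
T = 2π√(0.50024/(1.289 × 24.65 × 0.53950)) = 1.073 s.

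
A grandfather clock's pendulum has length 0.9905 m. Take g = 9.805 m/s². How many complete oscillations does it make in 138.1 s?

T = 2π√(L/g) = 2π√(0.9905/9.805) = 1.9970 s.
Number of complete oscillations = ⌊138.1/1.9970⌋ = ⌊69.153⌋ = 69.

69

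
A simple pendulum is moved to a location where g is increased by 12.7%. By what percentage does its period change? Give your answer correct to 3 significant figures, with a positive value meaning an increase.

-5.80%

T ∝ 1/√g, so T'/T = 1/√(1.127) = 0.9420.
Percentage change in T = (0.9420 − 1) × 100% = -5.80%.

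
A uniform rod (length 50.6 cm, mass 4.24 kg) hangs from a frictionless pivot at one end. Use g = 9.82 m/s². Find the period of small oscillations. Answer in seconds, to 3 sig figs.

For a physical pendulum T = 2π√(I/(mgd)), with d = 0.2530 m from pivot to centre of mass.
I_cm = mL²/12 = 4.24 × 0.506²/12 = 0.09047 kg·m²; I = I_cm + md² = 0.09047 + 4.24 × 0.2530² = 0.3619 kg·m².
T = 2π√(0.3619/(4.24 × 9.82 × 0.2530)) = 1.16 s.

1.16 s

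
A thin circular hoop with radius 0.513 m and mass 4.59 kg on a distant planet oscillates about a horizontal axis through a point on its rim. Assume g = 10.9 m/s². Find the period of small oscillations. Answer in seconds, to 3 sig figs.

1.93 s

I_cm = mr² = 1.208 kg·m². The pivot is at distance d = 0.513 m from the centre of mass.
By the parallel-axis theorem, I = I_cm + md² = 1.208 + 1.208 = 2.416 kg·m².
T = 2π√(I/(mgd)) = 2π√(2.416/(4.59 × 10.9 × 0.513)) = 1.93 s.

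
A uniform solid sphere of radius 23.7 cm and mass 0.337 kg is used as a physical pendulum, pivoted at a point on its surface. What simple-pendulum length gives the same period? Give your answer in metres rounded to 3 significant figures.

The equivalent simple-pendulum length is L_eq = I/(md), where I is about the pivot and d = 0.2370 m.
I_cm = (2/5)mR² = 0.007572 kg·m², so I = I_cm + md² = 0.007572 + 0.01893 = 0.02650 kg·m².
L_eq = 0.02650/(0.337 × 0.2370) = 0.332 m.

0.332 m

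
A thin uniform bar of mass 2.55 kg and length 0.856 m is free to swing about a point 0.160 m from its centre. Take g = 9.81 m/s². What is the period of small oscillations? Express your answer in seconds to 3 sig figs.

For a physical pendulum T = 2π√(I/(mgd)), with d = 0.1600 m from pivot to centre of mass.
I_cm = mL²/12 = 2.55 × 0.856²/12 = 0.1557 kg·m²; I = I_cm + md² = 0.1557 + 2.55 × 0.1600² = 0.2210 kg·m².
T = 2π√(0.2210/(2.55 × 9.81 × 0.1600)) = 1.48 s.

1.48 s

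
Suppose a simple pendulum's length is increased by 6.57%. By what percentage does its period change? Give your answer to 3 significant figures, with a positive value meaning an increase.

T ∝ √L, so T'/T = √(1.066) = 1.032.
Percentage change in T = (1.032 − 1) × 100% = 3.23%.

3.23%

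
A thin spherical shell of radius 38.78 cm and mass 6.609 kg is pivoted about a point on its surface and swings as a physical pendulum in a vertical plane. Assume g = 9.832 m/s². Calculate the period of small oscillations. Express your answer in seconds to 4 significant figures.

I_cm = (2/3)mr² = 0.66261 kg·m². The pivot is at distance d = 0.3878 m from the centre of mass.
By the parallel-axis theorem, I = I_cm + md² = 0.66261 + 0.99392 = 1.6565 kg·m².
T = 2π√(I/(mgd)) = 2π√(1.6565/(6.609 × 9.832 × 0.3878)) = 1.611 s.

1.611 s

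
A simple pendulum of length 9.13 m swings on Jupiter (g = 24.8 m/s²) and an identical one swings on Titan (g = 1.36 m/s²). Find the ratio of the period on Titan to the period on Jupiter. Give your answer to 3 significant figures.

T ∝ 1/√g, so T₂/T₁ = √(g₁/g₂) = √(24.8/1.36) = 4.27.

4.27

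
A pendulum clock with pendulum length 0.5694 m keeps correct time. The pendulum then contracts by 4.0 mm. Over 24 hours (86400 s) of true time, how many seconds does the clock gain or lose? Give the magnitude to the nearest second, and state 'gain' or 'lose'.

gain 305 s

T ∝ √L, so T'/T = √(0.56540/0.5694) = 0.996481.
In 86400 s of true time the clock registers 86400/0.996481 = 86705.1 s, so it gains 305 s.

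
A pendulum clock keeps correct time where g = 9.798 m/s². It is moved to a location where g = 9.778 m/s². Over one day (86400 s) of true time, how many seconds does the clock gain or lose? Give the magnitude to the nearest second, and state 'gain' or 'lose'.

The clock's period scales as T ∝ 1/√g, so T'/T = √(9.798/9.778) = 1.00102.
In 86400 s of true time the clock registers 86400/1.00102 = 86311.8 s, so it loses 88 s.

lose 88 s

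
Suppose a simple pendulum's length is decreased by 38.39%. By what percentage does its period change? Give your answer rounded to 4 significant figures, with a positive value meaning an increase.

-21.51%

T ∝ √L, so T'/T = √(0.61610) = 0.78492.
Percentage change in T = (0.78492 − 1) × 100% = -21.51%.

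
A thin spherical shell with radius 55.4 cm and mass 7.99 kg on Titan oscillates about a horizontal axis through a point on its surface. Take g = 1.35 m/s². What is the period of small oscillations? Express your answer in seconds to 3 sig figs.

I_cm = (2/3)mr² = 1.635 kg·m². The pivot is at distance d = 0.554 m from the centre of mass.
By the parallel-axis theorem, I = I_cm + md² = 1.635 + 2.452 = 4.087 kg·m².
T = 2π√(I/(mgd)) = 2π√(4.087/(7.99 × 1.35 × 0.554)) = 5.20 s.

5.20 s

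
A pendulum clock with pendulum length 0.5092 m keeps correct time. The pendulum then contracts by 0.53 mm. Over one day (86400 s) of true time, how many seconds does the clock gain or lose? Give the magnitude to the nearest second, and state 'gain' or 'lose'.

T ∝ √L, so T'/T = √(0.50867/0.5092) = 0.999479.
In 86400 s of true time the clock registers 86400/0.999479 = 86445.0 s, so it gains 45 s.

gain 45 s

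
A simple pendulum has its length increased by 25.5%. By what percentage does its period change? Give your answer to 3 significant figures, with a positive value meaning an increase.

12.0%

T ∝ √L, so T'/T = √(1.255) = 1.120.
Percentage change in T = (1.120 − 1) × 100% = 12.0%.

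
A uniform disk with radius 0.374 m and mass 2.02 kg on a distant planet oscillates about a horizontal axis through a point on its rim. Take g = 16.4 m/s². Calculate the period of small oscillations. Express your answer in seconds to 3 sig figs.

1.16 s

I_cm = ½mr² = 0.1413 kg·m². The pivot is at distance d = 0.374 m from the centre of mass.
By the parallel-axis theorem, I = I_cm + md² = 0.1413 + 0.2825 = 0.4238 kg·m².
T = 2π√(I/(mgd)) = 2π√(0.4238/(2.02 × 16.4 × 0.374)) = 1.16 s.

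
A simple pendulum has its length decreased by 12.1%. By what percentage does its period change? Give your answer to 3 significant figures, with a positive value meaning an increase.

T ∝ √L, so T'/T = √(0.8790) = 0.9375.
Percentage change in T = (0.9375 − 1) × 100% = -6.25%.

-6.25%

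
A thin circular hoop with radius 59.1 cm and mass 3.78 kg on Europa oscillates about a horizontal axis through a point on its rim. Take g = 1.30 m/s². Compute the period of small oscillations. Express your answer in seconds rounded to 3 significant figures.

I_cm = mr² = 1.320 kg·m². The pivot is at distance d = 0.591 m from the centre of mass.
By the parallel-axis theorem, I = I_cm + md² = 1.320 + 1.320 = 2.641 kg·m².
T = 2π√(I/(mgd)) = 2π√(2.641/(3.78 × 1.30 × 0.591)) = 5.99 s.

5.99 s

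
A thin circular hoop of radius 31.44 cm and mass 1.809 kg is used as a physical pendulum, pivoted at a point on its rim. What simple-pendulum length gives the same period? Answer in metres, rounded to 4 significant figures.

0.6288 m

The equivalent simple-pendulum length is L_eq = I/(md), where I is about the pivot and d = 0.31440 m.
I_cm = mR² = 0.17881 kg·m², so I = I_cm + md² = 0.17881 + 0.17881 = 0.35763 kg·m².
L_eq = 0.35763/(1.809 × 0.31440) = 0.6288 m.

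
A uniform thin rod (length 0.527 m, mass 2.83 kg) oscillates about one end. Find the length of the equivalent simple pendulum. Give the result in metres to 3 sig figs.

The equivalent simple-pendulum length is L_eq = I/(md), where I is about the pivot and d = 0.2635 m.
I_cm = (1/12)mL² = 0.06550 kg·m², so I = I_cm + md² = 0.06550 + 0.1965 = 0.2620 kg·m².
L_eq = 0.2620/(2.83 × 0.2635) = 0.351 m.

0.351 m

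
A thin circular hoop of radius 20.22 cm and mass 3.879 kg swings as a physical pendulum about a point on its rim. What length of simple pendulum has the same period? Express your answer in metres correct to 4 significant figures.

0.4044 m

The equivalent simple-pendulum length is L_eq = I/(md), where I is about the pivot and d = 0.20220 m.
I_cm = mR² = 0.15859 kg·m², so I = I_cm + md² = 0.15859 + 0.15859 = 0.31718 kg·m².
L_eq = 0.31718/(3.879 × 0.20220) = 0.4044 m.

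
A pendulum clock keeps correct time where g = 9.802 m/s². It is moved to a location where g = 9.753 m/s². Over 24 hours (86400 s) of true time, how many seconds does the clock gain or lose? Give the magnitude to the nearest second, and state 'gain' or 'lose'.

lose 216 s

The clock's period scales as T ∝ 1/√g, so T'/T = √(9.802/9.753) = 1.00251.
In 86400 s of true time the clock registers 86400/1.00251 = 86183.8 s, so it loses 216 s.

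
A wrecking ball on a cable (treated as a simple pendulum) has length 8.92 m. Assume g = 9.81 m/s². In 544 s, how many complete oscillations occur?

T = 2π√(L/g) = 2π√(8.92/9.81) = 5.991 s.
Number of complete oscillations = ⌊544/5.991⌋ = ⌊90.80⌋ = 90.

90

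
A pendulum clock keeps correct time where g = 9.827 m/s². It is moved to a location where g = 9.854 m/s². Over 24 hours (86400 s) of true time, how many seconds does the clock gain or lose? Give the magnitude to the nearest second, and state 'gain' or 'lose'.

The clock's period scales as T ∝ 1/√g, so T'/T = √(9.827/9.854) = 0.998629.
In 86400 s of true time the clock registers 86400/0.998629 = 86518.6 s, so it gains 119 s.

gain 119 s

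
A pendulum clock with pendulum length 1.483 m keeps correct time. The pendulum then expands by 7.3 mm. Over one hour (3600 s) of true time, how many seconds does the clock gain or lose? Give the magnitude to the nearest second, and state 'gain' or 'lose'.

T ∝ √L, so T'/T = √(1.49030/1.483) = 1.00246.
In 3600 s of true time the clock registers 3600/1.00246 = 3591.2 s, so it loses 9 s.

lose 9 s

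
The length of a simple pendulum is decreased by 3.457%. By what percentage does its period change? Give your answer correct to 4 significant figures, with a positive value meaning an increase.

T ∝ √L, so T'/T = √(0.96543) = 0.98256.
Percentage change in T = (0.98256 − 1) × 100% = -1.744%.

-1.744%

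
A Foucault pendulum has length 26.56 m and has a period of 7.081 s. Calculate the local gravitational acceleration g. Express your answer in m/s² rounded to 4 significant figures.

From T = 2π√(L/g), g = 4π²L/T² = 4π² × 26.56/7.0810² = 20.91 m/s².

20.91 m/s²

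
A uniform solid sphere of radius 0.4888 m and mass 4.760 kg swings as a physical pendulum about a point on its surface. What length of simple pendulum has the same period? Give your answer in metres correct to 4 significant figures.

0.6843 m

The equivalent simple-pendulum length is L_eq = I/(md), where I is about the pivot and d = 0.48880 m.
I_cm = (2/5)mR² = 0.45491 kg·m², so I = I_cm + md² = 0.45491 + 1.1373 = 1.5922 kg·m².
L_eq = 1.5922/(4.760 × 0.48880) = 0.6843 m.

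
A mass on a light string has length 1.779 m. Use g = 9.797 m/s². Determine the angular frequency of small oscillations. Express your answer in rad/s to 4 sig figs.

2.347 rad/s

ω = √(g/L) = √(9.797/1.779) = 2.347 rad/s.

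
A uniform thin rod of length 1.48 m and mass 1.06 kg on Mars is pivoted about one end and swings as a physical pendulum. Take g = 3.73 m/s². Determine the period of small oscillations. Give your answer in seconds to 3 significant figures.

3.23 s

For a physical pendulum T = 2π√(I/(mgd)), with d = 0.7400 m from pivot to centre of mass.
I_cm = mL²/12 = 1.06 × 1.48²/12 = 0.1935 kg·m²; I = I_cm + md² = 0.1935 + 1.06 × 0.7400² = 0.7739 kg·m².
T = 2π√(0.7739/(1.06 × 3.73 × 0.7400)) = 3.23 s.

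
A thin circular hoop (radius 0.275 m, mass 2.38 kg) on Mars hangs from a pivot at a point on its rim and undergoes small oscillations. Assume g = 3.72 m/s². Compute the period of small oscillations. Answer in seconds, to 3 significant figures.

I_cm = mr² = 0.1800 kg·m². The pivot is at distance d = 0.275 m from the centre of mass.
By the parallel-axis theorem, I = I_cm + md² = 0.1800 + 0.1800 = 0.3600 kg·m².
T = 2π√(I/(mgd)) = 2π√(0.3600/(2.38 × 3.72 × 0.275)) = 2.42 s.

2.42 s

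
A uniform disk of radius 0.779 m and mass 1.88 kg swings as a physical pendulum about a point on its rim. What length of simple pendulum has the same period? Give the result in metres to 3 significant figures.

The equivalent simple-pendulum length is L_eq = I/(md), where I is about the pivot and d = 0.7790 m.
I_cm = ½mR² = 0.5704 kg·m², so I = I_cm + md² = 0.5704 + 1.141 = 1.711 kg·m².
L_eq = 1.711/(1.88 × 0.7790) = 1.17 m.

1.17 m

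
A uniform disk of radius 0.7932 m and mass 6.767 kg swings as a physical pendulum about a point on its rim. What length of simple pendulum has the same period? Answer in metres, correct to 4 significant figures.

The equivalent simple-pendulum length is L_eq = I/(md), where I is about the pivot and d = 0.79320 m.
I_cm = ½mR² = 2.1288 kg·m², so I = I_cm + md² = 2.1288 + 4.2576 = 6.3864 kg·m².
L_eq = 6.3864/(6.767 × 0.79320) = 1.190 m.

1.190 m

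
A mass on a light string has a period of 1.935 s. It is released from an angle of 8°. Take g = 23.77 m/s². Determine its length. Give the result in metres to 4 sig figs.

2.254 m

From T = 2π√(L/g), L = gT²/(4π²) = 23.77 × 1.9350²/(4π²) = 2.254 m.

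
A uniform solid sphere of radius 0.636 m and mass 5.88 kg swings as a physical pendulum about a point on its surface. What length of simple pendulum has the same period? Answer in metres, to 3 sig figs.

The equivalent simple-pendulum length is L_eq = I/(md), where I is about the pivot and d = 0.6360 m.
I_cm = (2/5)mR² = 0.9514 kg·m², so I = I_cm + md² = 0.9514 + 2.378 = 3.330 kg·m².
L_eq = 3.330/(5.88 × 0.6360) = 0.890 m.

0.890 m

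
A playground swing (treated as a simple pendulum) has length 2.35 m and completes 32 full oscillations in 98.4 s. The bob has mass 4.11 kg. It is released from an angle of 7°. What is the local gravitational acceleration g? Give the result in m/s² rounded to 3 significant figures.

9.81 m/s²

T = 98.4/32 = 3.075 s.
From T = 2π√(L/g), g = 4π²L/T² = 4π² × 2.35/3.075² = 9.81 m/s².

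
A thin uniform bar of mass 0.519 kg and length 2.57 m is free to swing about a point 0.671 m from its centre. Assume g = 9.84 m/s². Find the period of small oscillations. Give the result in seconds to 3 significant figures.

For a physical pendulum T = 2π√(I/(mgd)), with d = 0.6710 m from pivot to centre of mass.
I_cm = mL²/12 = 0.519 × 2.57²/12 = 0.2857 kg·m²; I = I_cm + md² = 0.2857 + 0.519 × 0.6710² = 0.5193 kg·m².
T = 2π√(0.5193/(0.519 × 9.84 × 0.6710)) = 2.45 s.

2.45 s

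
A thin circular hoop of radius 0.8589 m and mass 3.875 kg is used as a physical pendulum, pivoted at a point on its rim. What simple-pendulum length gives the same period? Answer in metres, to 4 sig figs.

1.718 m

The equivalent simple-pendulum length is L_eq = I/(md), where I is about the pivot and d = 0.85890 m.
I_cm = mR² = 2.8586 kg·m², so I = I_cm + md² = 2.8586 + 2.8586 = 5.7172 kg·m².
L_eq = 5.7172/(3.875 × 0.85890) = 1.718 m.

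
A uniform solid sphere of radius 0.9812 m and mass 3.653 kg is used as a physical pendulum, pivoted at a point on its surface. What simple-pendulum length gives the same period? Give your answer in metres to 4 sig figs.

The equivalent simple-pendulum length is L_eq = I/(md), where I is about the pivot and d = 0.98120 m.
I_cm = (2/5)mR² = 1.4068 kg·m², so I = I_cm + md² = 1.4068 + 3.5169 = 4.9237 kg·m².
L_eq = 4.9237/(3.653 × 0.98120) = 1.374 m.

1.374 m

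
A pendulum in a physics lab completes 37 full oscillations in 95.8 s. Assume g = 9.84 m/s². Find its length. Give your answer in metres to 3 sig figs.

1.67 m

T = 95.8/37 = 2.589 s.
From T = 2π√(L/g), L = gT²/(4π²) = 9.84 × 2.589²/(4π²) = 1.67 m.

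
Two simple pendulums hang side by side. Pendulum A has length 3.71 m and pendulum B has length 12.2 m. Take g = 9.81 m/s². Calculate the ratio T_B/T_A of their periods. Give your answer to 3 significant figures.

1.81

T ∝ √L, so T_B/T_A = √(L_B/L_A) = √(12.2/3.71) = 1.81.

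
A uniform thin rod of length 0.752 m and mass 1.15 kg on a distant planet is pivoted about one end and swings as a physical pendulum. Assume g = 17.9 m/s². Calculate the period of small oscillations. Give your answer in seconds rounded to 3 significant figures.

1.05 s

For a physical pendulum T = 2π√(I/(mgd)), with d = 0.3760 m from pivot to centre of mass.
I_cm = mL²/12 = 1.15 × 0.752²/12 = 0.05419 kg·m²; I = I_cm + md² = 0.05419 + 1.15 × 0.3760² = 0.2168 kg·m².
T = 2π√(0.2168/(1.15 × 17.9 × 0.3760)) = 1.05 s.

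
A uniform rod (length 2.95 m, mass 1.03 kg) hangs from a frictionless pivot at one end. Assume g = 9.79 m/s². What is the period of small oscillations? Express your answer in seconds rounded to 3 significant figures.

2.82 s

For a physical pendulum T = 2π√(I/(mgd)), with d = 1.475 m from pivot to centre of mass.
I_cm = mL²/12 = 1.03 × 2.95²/12 = 0.7470 kg·m²; I = I_cm + md² = 0.7470 + 1.03 × 1.475² = 2.988 kg·m².
T = 2π√(2.988/(1.03 × 9.79 × 1.475)) = 2.82 s.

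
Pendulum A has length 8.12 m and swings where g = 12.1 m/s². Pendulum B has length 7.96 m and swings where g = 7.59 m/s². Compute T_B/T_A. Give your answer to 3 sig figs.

T = 2π√(L/g), so T_B/T_A = √((L_B/g_B)/(L_A/g_A)) = √((7.96/7.59)/(8.12/12.1)) = 1.25.

1.25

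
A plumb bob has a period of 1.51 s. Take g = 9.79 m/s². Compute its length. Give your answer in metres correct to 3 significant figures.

From T = 2π√(L/g), L = gT²/(4π²) = 9.79 × 1.510²/(4π²) = 0.565 m.

0.565 m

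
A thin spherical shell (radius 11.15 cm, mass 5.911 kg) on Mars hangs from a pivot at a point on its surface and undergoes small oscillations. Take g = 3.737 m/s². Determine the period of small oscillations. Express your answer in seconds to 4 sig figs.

1.401 s

I_cm = (2/3)mr² = 0.048991 kg·m². The pivot is at distance d = 0.1115 m from the centre of mass.
By the parallel-axis theorem, I = I_cm + md² = 0.048991 + 0.073487 = 0.12248 kg·m².
T = 2π√(I/(mgd)) = 2π√(0.12248/(5.911 × 3.737 × 0.1115)) = 1.401 s.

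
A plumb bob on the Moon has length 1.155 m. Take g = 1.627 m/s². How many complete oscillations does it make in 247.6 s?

46

T = 2π√(L/g) = 2π√(1.155/1.627) = 5.2939 s.
Number of complete oscillations = ⌊247.6/5.2939⌋ = ⌊46.771⌋ = 46.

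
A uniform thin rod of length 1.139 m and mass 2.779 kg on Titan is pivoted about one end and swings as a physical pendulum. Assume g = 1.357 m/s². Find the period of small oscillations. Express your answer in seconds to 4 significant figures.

For a physical pendulum T = 2π√(I/(mgd)), with d = 0.56950 m from pivot to centre of mass.
I_cm = mL²/12 = 2.779 × 1.139²/12 = 0.30044 kg·m²; I = I_cm + md² = 0.30044 + 2.779 × 0.56950² = 1.2018 kg·m².
T = 2π√(1.2018/(2.779 × 1.357 × 0.56950)) = 4.700 s.

4.700 s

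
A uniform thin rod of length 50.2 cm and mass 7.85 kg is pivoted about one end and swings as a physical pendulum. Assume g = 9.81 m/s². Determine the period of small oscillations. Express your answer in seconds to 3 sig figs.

1.16 s

For a physical pendulum T = 2π√(I/(mgd)), with d = 0.2510 m from pivot to centre of mass.
I_cm = mL²/12 = 7.85 × 0.502²/12 = 0.1649 kg·m²; I = I_cm + md² = 0.1649 + 7.85 × 0.2510² = 0.6594 kg·m².
T = 2π√(0.6594/(7.85 × 9.81 × 0.2510)) = 1.16 s.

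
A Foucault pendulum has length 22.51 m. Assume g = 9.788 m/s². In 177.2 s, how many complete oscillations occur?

18

T = 2π√(L/g) = 2π√(22.51/9.788) = 9.5284 s.
Number of complete oscillations = ⌊177.2/9.5284⌋ = ⌊18.597⌋ = 18.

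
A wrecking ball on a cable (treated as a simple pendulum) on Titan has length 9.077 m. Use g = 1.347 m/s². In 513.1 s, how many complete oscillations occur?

T = 2π√(L/g) = 2π√(9.077/1.347) = 16.310 s.
Number of complete oscillations = ⌊513.1/16.310⌋ = ⌊31.458⌋ = 31.

31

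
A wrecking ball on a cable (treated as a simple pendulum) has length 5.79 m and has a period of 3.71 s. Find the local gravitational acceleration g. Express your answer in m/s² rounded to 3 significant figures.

16.6 m/s²

From T = 2π√(L/g), g = 4π²L/T² = 4π² × 5.79/3.710² = 16.6 m/s².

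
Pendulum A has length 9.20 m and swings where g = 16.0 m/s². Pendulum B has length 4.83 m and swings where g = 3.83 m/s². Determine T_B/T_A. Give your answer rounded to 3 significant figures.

1.48

T = 2π√(L/g), so T_B/T_A = √((L_B/g_B)/(L_A/g_A)) = √((4.83/3.83)/(9.20/16.0)) = 1.48.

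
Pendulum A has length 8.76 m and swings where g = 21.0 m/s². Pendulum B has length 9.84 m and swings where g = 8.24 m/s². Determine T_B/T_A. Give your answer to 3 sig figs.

T = 2π√(L/g), so T_B/T_A = √((L_B/g_B)/(L_A/g_A)) = √((9.84/8.24)/(8.76/21.0)) = 1.69.

1.69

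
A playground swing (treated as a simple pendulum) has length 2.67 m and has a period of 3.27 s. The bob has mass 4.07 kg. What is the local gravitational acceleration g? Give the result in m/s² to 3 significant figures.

From T = 2π√(L/g), g = 4π²L/T² = 4π² × 2.67/3.270² = 9.86 m/s².

9.86 m/s²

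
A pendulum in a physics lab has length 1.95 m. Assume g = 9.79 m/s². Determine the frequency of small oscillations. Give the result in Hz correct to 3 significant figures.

0.357 Hz

T = 2π√(L/g) = 2π√(1.95/9.79) = 2.804 s, so f = 1/T = 0.357 Hz.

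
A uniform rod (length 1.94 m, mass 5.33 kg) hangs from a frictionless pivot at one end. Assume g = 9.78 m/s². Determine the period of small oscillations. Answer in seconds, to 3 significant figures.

2.28 s

For a physical pendulum T = 2π√(I/(mgd)), with d = 0.9700 m from pivot to centre of mass.
I_cm = mL²/12 = 5.33 × 1.94²/12 = 1.672 kg·m²; I = I_cm + md² = 1.672 + 5.33 × 0.9700² = 6.687 kg·m².
T = 2π√(6.687/(5.33 × 9.78 × 0.9700)) = 2.28 s.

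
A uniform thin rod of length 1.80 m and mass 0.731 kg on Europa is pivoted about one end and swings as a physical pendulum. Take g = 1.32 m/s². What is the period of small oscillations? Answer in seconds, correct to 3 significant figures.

For a physical pendulum T = 2π√(I/(mgd)), with d = 0.9000 m from pivot to centre of mass.
I_cm = mL²/12 = 0.731 × 1.80²/12 = 0.1974 kg·m²; I = I_cm + md² = 0.1974 + 0.731 × 0.9000² = 0.7895 kg·m².
T = 2π√(0.7895/(0.731 × 1.32 × 0.9000)) = 5.99 s.

5.99 s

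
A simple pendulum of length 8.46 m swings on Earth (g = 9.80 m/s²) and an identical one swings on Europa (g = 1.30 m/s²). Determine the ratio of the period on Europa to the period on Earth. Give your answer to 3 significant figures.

T ∝ 1/√g, so T₂/T₁ = √(g₁/g₂) = √(9.80/1.30) = 2.75.

2.75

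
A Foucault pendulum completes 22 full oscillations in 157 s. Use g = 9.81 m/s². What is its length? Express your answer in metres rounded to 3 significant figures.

12.7 m

T = 157/22 = 7.136 s.
From T = 2π√(L/g), L = gT²/(4π²) = 9.81 × 7.136²/(4π²) = 12.7 m.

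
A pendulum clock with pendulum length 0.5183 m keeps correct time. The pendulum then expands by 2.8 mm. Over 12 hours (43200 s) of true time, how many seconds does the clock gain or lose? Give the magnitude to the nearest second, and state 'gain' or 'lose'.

lose 116 s

T ∝ √L, so T'/T = √(0.52110/0.5183) = 1.00270.
In 43200 s of true time the clock registers 43200/1.00270 = 43083.8 s, so it loses 116 s.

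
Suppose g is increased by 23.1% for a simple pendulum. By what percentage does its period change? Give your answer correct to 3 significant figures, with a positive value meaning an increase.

-9.87%

T ∝ 1/√g, so T'/T = 1/√(1.231) = 0.9013.
Percentage change in T = (0.9013 − 1) × 100% = -9.87%.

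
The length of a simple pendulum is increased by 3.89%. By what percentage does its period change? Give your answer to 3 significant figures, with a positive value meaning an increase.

T ∝ √L, so T'/T = √(1.039) = 1.019.
Percentage change in T = (1.019 − 1) × 100% = 1.93%.

1.93%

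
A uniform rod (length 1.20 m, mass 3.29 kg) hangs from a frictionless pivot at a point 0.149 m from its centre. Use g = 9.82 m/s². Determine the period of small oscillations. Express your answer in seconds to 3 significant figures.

For a physical pendulum T = 2π√(I/(mgd)), with d = 0.1490 m from pivot to centre of mass.
I_cm = mL²/12 = 3.29 × 1.20²/12 = 0.3948 kg·m²; I = I_cm + md² = 0.3948 + 3.29 × 0.1490² = 0.4678 kg·m².
T = 2π√(0.4678/(3.29 × 9.82 × 0.1490)) = 1.96 s.

1.96 s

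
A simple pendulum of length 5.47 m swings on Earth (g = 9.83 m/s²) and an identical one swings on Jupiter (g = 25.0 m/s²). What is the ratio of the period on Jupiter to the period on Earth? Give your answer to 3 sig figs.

0.627

T ∝ 1/√g, so T₂/T₁ = √(g₁/g₂) = √(9.83/25.0) = 0.627.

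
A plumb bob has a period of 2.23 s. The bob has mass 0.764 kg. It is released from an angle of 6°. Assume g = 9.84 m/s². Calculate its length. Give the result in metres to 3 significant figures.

1.24 m

From T = 2π√(L/g), L = gT²/(4π²) = 9.84 × 2.230²/(4π²) = 1.24 m.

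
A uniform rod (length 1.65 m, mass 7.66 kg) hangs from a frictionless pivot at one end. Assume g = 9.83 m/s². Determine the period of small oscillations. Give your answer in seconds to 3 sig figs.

For a physical pendulum T = 2π√(I/(mgd)), with d = 0.8250 m from pivot to centre of mass.
I_cm = mL²/12 = 7.66 × 1.65²/12 = 1.738 kg·m²; I = I_cm + md² = 1.738 + 7.66 × 0.8250² = 6.951 kg·m².
T = 2π√(6.951/(7.66 × 9.83 × 0.8250)) = 2.10 s.

2.10 s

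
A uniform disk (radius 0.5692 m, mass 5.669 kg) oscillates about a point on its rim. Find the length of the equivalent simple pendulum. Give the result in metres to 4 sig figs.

0.8538 m

The equivalent simple-pendulum length is L_eq = I/(md), where I is about the pivot and d = 0.56920 m.
I_cm = ½mR² = 0.91835 kg·m², so I = I_cm + md² = 0.91835 + 1.8367 = 2.7550 kg·m².
L_eq = 2.7550/(5.669 × 0.56920) = 0.8538 m.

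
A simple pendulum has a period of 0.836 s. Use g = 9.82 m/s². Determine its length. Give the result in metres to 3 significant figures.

0.174 m

From T = 2π√(L/g), L = gT²/(4π²) = 9.82 × 0.8360²/(4π²) = 0.174 m.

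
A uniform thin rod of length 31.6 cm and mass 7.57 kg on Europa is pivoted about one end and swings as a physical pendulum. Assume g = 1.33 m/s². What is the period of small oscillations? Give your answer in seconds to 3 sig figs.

For a physical pendulum T = 2π√(I/(mgd)), with d = 0.1580 m from pivot to centre of mass.
I_cm = mL²/12 = 7.57 × 0.316²/12 = 0.06299 kg·m²; I = I_cm + md² = 0.06299 + 7.57 × 0.1580² = 0.2520 kg·m².
T = 2π√(0.2520/(7.57 × 1.33 × 0.1580)) = 2.50 s.

2.50 s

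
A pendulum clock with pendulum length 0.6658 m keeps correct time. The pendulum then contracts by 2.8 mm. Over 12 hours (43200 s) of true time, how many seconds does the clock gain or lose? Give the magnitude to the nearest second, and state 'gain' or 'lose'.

gain 91 s

T ∝ √L, so T'/T = √(0.66300/0.6658) = 0.997895.
In 43200 s of true time the clock registers 43200/0.997895 = 43291.1 s, so it gains 91 s.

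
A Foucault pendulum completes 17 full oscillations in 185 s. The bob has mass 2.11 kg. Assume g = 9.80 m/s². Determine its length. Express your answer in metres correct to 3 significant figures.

T = 185/17 = 10.88 s.
From T = 2π√(L/g), L = gT²/(4π²) = 9.80 × 10.88²/(4π²) = 29.4 m.

29.4 m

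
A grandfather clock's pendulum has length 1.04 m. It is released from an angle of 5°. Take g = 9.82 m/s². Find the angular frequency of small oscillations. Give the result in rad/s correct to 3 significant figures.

3.07 rad/s

ω = √(g/L) = √(9.82/1.04) = 3.07 rad/s.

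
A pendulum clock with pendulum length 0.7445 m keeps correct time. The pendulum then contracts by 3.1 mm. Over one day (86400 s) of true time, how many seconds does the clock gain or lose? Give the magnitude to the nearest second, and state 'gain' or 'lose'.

gain 180 s

T ∝ √L, so T'/T = √(0.74140/0.7445) = 0.997916.
In 86400 s of true time the clock registers 86400/0.997916 = 86580.4 s, so it gains 180 s.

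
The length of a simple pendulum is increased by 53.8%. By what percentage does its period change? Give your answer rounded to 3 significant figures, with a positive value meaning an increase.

24.0%

T ∝ √L, so T'/T = √(1.538) = 1.240.
Percentage change in T = (1.240 − 1) × 100% = 24.0%.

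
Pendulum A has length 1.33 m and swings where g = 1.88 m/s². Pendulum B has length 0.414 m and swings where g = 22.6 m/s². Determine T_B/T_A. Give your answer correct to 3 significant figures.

T = 2π√(L/g), so T_B/T_A = √((L_B/g_B)/(L_A/g_A)) = √((0.414/22.6)/(1.33/1.88)) = 0.161.

0.161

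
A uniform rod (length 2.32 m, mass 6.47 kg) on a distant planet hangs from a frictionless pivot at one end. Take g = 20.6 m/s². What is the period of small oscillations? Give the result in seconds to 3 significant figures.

For a physical pendulum T = 2π√(I/(mgd)), with d = 1.160 m from pivot to centre of mass.
I_cm = mL²/12 = 6.47 × 2.32²/12 = 2.902 kg·m²; I = I_cm + md² = 2.902 + 6.47 × 1.160² = 11.61 kg·m².
T = 2π√(11.61/(6.47 × 20.6 × 1.160)) = 1.72 s.

1.72 s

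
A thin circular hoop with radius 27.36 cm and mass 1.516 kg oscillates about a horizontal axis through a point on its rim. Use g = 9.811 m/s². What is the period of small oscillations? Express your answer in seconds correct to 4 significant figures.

1.484 s

I_cm = mr² = 0.11348 kg·m². The pivot is at distance d = 0.2736 m from the centre of mass.
By the parallel-axis theorem, I = I_cm + md² = 0.11348 + 0.11348 = 0.22697 kg·m².
T = 2π√(I/(mgd)) = 2π√(0.22697/(1.516 × 9.811 × 0.2736)) = 1.484 s.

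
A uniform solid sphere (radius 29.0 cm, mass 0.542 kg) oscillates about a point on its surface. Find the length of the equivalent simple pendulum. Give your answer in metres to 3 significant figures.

The equivalent simple-pendulum length is L_eq = I/(md), where I is about the pivot and d = 0.2900 m.
I_cm = (2/5)mR² = 0.01823 kg·m², so I = I_cm + md² = 0.01823 + 0.04558 = 0.06382 kg·m².
L_eq = 0.06382/(0.542 × 0.2900) = 0.406 m.

0.406 m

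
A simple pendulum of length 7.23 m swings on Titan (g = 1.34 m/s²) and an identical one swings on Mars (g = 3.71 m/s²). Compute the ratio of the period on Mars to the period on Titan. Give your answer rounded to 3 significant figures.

T ∝ 1/√g, so T₂/T₁ = √(g₁/g₂) = √(1.34/3.71) = 0.601.

0.601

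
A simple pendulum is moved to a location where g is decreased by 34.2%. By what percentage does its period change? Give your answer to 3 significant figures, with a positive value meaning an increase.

23.3%

T ∝ 1/√g, so T'/T = 1/√(0.6580) = 1.233.
Percentage change in T = (1.233 − 1) × 100% = 23.3%.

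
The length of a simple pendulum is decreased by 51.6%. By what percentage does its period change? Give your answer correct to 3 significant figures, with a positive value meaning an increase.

T ∝ √L, so T'/T = √(0.4840) = 0.6957.
Percentage change in T = (0.6957 − 1) × 100% = -30.4%.

-30.4%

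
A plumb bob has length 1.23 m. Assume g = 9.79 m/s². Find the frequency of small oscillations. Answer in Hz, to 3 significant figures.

0.449 Hz

T = 2π√(L/g) = 2π√(1.23/9.79) = 2.227 s, so f = 1/T = 0.449 Hz.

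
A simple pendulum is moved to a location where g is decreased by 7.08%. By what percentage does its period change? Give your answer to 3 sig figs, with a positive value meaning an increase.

3.74%

T ∝ 1/√g, so T'/T = 1/√(0.9292) = 1.037.
Percentage change in T = (1.037 − 1) × 100% = 3.74%.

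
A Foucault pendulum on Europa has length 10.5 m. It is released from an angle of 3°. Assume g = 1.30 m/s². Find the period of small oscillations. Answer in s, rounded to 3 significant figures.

T = 2π√(L/g) = 2π√(10.5/1.30) = 2π × 2.842 = 17.9 s.

17.9 s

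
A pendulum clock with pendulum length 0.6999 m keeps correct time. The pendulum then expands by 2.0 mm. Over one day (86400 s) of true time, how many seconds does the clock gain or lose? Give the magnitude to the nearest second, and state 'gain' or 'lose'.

T ∝ √L, so T'/T = √(0.70190/0.6999) = 1.00143.
In 86400 s of true time the clock registers 86400/1.00143 = 86276.8 s, so it loses 123 s.

lose 123 s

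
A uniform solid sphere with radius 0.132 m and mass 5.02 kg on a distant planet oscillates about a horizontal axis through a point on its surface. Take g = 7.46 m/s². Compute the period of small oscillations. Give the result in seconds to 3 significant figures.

0.989 s

I_cm = (2/5)mr² = 0.03499 kg·m². The pivot is at distance d = 0.132 m from the centre of mass.
By the parallel-axis theorem, I = I_cm + md² = 0.03499 + 0.08747 = 0.1225 kg·m².
T = 2π√(I/(mgd)) = 2π√(0.1225/(5.02 × 7.46 × 0.132)) = 0.989 s.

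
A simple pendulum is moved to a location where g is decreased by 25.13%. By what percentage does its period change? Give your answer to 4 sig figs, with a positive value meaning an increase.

15.57%

T ∝ 1/√g, so T'/T = 1/√(0.74870) = 1.1557.
Percentage change in T = (1.1557 − 1) × 100% = 15.57%.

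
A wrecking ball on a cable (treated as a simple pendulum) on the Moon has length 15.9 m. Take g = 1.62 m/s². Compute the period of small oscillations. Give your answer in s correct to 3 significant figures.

T = 2π√(L/g) = 2π√(15.9/1.62) = 2π × 3.133 = 19.7 s.

19.7 s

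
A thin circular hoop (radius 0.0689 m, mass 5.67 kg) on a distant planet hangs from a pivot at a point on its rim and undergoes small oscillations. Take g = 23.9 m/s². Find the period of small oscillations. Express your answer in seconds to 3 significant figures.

0.477 s

I_cm = mr² = 0.02692 kg·m². The pivot is at distance d = 0.0689 m from the centre of mass.
By the parallel-axis theorem, I = I_cm + md² = 0.02692 + 0.02692 = 0.05383 kg·m².
T = 2π√(I/(mgd)) = 2π√(0.05383/(5.67 × 23.9 × 0.0689)) = 0.477 s.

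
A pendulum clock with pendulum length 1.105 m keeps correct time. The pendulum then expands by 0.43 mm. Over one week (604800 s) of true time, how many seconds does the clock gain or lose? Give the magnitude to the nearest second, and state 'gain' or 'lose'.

T ∝ √L, so T'/T = √(1.10543/1.105) = 1.00019.
In 604800 s of true time the clock registers 604800/1.00019 = 604682.4 s, so it loses 118 s.

lose 118 s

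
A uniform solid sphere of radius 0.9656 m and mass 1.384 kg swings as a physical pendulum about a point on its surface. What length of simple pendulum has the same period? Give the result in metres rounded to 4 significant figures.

The equivalent simple-pendulum length is L_eq = I/(md), where I is about the pivot and d = 0.96560 m.
I_cm = (2/5)mR² = 0.51617 kg·m², so I = I_cm + md² = 0.51617 + 1.2904 = 1.8066 kg·m².
L_eq = 1.8066/(1.384 × 0.96560) = 1.352 m.

1.352 m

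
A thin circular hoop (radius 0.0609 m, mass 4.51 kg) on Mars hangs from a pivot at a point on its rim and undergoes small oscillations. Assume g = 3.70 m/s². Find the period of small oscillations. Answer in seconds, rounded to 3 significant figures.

1.14 s

I_cm = mr² = 0.01673 kg·m². The pivot is at distance d = 0.0609 m from the centre of mass.
By the parallel-axis theorem, I = I_cm + md² = 0.01673 + 0.01673 = 0.03345 kg·m².
T = 2π√(I/(mgd)) = 2π√(0.03345/(4.51 × 3.70 × 0.0609)) = 1.14 s.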